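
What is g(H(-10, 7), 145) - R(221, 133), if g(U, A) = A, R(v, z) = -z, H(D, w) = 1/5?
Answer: 278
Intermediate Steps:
H(D, w) = ⅕
g(H(-10, 7), 145) - R(221, 133) = 145 - (-1)*133 = 145 - 1*(-133) = 145 + 133 = 278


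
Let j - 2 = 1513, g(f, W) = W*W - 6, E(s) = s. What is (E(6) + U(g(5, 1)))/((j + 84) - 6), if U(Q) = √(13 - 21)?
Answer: 2/531 + 2*I*√2/1593 ≈ 0.0037665 + 0.0017755*I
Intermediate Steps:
g(f, W) = -6 + W² (g(f, W) = W² - 6 = -6 + W²)
j = 1515 (j = 2 + 1513 = 1515)
U(Q) = 2*I*√2 (U(Q) = √(-8) = 2*I*√2)
(E(6) + U(g(5, 1)))/((j + 84) - 6) = (6 + 2*I*√2)/((1515 + 84) - 6) = (6 + 2*I*√2)/(1599 - 6) = (6 + 2*I*√2)/1593 = (6 + 2*I*√2)*(1/1593) = 2/531 + 2*I*√2/1593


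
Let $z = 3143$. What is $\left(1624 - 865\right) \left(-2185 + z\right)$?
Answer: $727122$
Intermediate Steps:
$\left(1624 - 865\right) \left(-2185 + z\right) = \left(1624 - 865\right) \left(-2185 + 3143\right) = 759 \cdot 958 = 727122$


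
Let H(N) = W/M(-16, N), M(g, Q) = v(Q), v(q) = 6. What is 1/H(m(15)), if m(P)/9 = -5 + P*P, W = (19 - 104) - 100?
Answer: -6/185 ≈ -0.032432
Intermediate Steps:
M(g, Q) = 6
W = -185 (W = -85 - 100 = -185)
m(P) = -45 + 9*P² (m(P) = 9*(-5 + P*P) = 9*(-5 + P²) = -45 + 9*P²)
H(N) = -185/6
1/H(m(15)) = 1/(-185/6) = -6/185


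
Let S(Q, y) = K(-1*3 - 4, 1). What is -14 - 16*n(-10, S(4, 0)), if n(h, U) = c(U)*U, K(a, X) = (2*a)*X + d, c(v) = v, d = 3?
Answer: -1950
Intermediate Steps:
K(a, X) = 3 + 2*X*a (K(a, X) = (2*a)*X + 3 = 2*X*a + 3 = 3 + 2*X*a)
S(Q, y) = -11 (S(Q, y) = 3 + 2*1*(-1*3 - 4) = 3 + 2*1*(-3 - 4) = 3 + 2*1*(-7) = 3 - 14 = -11)
n(h, U) = U² (n(h, U) = U*U = U²)
-14 - 16*n(-10, S(4, 0)) = -14 - 16*(-11)² = -14 - 16*121 = -14 - 1936 = -1950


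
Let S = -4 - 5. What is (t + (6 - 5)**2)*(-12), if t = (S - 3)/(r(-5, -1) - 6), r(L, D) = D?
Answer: -228/7 ≈ -32.571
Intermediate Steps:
S = -9
t = 12/7 (t = (-9 - 3)/(-1 - 6) = -12/(-7) = -12*(-1/7) = 12/7 ≈ 1.7143)
(t + (6 - 5)**2)*(-12) = (12/7 + (6 - 5)**2)*(-12) = (12/7 + 1**2)*(-12) = (12/7 + 1)*(-12) = (19/7)*(-12) = -228/7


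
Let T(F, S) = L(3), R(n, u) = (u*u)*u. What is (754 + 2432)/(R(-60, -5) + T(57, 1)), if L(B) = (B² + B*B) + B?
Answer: -1593/52 ≈ -30.635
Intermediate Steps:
L(B) = B + 2*B² (L(B) = (B² + B²) + B = 2*B² + B = B + 2*B²)
R(n, u) = u³ (R(n, u) = u²*u = u³)
T(F, S) = 21 (T(F, S) = 3*(1 + 2*3) = 3*(1 + 6) = 3*7 = 21)
(754 + 2432)/(R(-60, -5) + T(57, 1)) = (754 + 2432)/((-5)³ + 21) = 3186/(-125 + 21) = 3186/(-104) = 3186*(-1/104) = -1593/52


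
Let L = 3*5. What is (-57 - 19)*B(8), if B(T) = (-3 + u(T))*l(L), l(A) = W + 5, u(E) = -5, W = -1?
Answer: 2432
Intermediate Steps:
L = 15
l(A) = 4 (l(A) = -1 + 5 = 4)
B(T) = -32 (B(T) = (-3 - 5)*4 = -8*4 = -32)
(-57 - 19)*B(8) = (-57 - 19)*(-32) = -76*(-32) = 2432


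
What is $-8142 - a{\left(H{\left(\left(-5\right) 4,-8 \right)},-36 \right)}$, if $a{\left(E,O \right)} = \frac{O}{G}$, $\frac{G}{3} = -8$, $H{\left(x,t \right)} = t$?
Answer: $- \frac{16287}{2} \approx -8143.5$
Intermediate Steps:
$G = -24$ ($G = 3 \left(-8\right) = -24$)
$a{\left(E,O \right)} = - \frac{O}{24}$ ($a{\left(E,O \right)} = \frac{O}{-24} = O \left(- \frac{1}{24}\right) = - \frac{O}{24}$)
$-8142 - a{\left(H{\left(\left(-5\right) 4,-8 \right)},-36 \right)} = -8142 - \left(- \frac{1}{24}\right) \left(-36\right) = -8142 - \frac{3}{2} = - \frac{16287}{2}$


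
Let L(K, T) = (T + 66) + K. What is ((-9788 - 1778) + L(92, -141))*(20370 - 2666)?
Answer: -204463496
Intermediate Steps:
L(K, T) = 66 + K + T (L(K, T) = (66 + T) + K = 66 + K + T)
((-9788 - 1778) + L(92, -141))*(20370 - 2666) = ((-9788 - 1778) + (66 + 92 - 141))*(20370 - 2666) = (-11566 + 17)*17704 = -11549*17704 = -204463496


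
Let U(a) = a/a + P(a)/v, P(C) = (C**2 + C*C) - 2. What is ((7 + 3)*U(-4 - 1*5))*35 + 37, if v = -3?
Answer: -54839/3 ≈ -18280.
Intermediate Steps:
P(C) = -2 + 2*C**2 (P(C) = (C**2 + C**2) - 2 = 2*C**2 - 2 = -2 + 2*C**2)
U(a) = 5/3 - 2*a**2/3 (U(a) = a/a + (-2 + 2*a**2)/(-3) = 1 + (-2 + 2*a**2)*(-1/3) = 1 + (2/3 - 2*a**2/3) = 5/3 - 2*a**2/3)
((7 + 3)*U(-4 - 1*5))*35 + 37 = ((7 + 3)*(5/3 - 2*(-4 - 1*5)**2/3))*35 + 37 = (10*(5/3 - 2*(-4 - 5)**2/3))*35 + 37 = (10*(5/3 - 2/3*(-9)**2))*35 + 37 = (10*(5/3 - 2/3*81))*35 + 37 = (10*(5/3 - 54))*35 + 37 = (10*(-157/3))*35 + 37 = -1570/3*35 + 37 = -54950/3 + 37 = -54839/3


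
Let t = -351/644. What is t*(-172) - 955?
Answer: -138662/161 ≈ -861.25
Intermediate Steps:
t = -351/644 (t = -351*1/644 = -351/644 ≈ -0.54503)
t*(-172) - 955 = -351/644*(-172) - 955 = 15093/161 - 955 = -138662/161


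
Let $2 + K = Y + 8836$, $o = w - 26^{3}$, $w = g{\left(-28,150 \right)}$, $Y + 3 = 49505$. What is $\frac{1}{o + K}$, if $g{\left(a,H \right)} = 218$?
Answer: $\frac{1}{40978} \approx 2.4403 \cdot 10^{-5}$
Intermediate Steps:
$Y = 49502$ ($Y = -3 + 49505 = 49502$)
$w = 218$
$o = -17358$ ($o = 218 - 26^{3} = 218 - 17576 = -17358$)
$K = 58336$ ($K = -2 + \left(49502 + 8836\right) = -2 + 58338 = 58336$)
$\frac{1}{o + K} = \frac{1}{-17358 + 58336} = \frac{1}{40978}$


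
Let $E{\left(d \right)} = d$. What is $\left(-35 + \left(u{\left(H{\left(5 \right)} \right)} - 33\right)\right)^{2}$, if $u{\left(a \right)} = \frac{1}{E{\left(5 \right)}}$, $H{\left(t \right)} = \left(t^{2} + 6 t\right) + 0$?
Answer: $\frac{114921}{25} \approx 4596.8$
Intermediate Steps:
$H{\left(t \right)} = t^{2} + 6 t$
$u{\left(a \right)} = \frac{1}{5}$
$\left(-35 + \left(u{\left(H{\left(5 \right)} \right)} - 33\right)\right)^{2} = \left(-35 + \left(\frac{1}{5} - 33\right)\right)^{2} = \left(-35 - \frac{164}{5}\right)^{2} = \left(- \frac{339}{5}\right)^{2} = \frac{114921}{25}$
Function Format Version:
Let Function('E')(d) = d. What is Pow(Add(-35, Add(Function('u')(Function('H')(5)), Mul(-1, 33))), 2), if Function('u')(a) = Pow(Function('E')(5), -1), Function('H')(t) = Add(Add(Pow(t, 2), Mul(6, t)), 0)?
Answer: Rational(114921, 25) ≈ 4596.8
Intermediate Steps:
Function('H')(t) = Add(Pow(t, 2), Mul(6, t))
Function('u')(a) = Rational(1, 5) (Function('u')(a) = Pow(5, -1) = Rational(1, 5))
Pow(Add(-35, Add(Function('u')(Function('H')(5)), Mul(-1, 33))), 2) = Pow(Add(-35, Add(Rational(1, 5), Mul(-1, 33))), 2) = Pow(Add(-35, Add(Rational(1, 5), -33)), 2) = Pow(Add(-35, Rational(-164, 5)), 2) = Pow(Rational(-339, 5), 2) = Rational(114921, 25)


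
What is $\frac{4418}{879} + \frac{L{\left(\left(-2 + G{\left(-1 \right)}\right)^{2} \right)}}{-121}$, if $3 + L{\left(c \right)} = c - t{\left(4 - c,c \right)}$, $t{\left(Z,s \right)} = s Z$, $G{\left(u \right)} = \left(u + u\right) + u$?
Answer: $\frac{53765}{106359} \approx 0.5055$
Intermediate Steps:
$G{\left(u \right)} = 3 u$ ($G{\left(u \right)} = 2 u + u = 3 u$)
$t{\left(Z,s \right)} = Z s$
$L{\left(c \right)} = -3 + c - c \left(4 - c\right)$ ($L{\left(c \right)} = -3 - \left(- c + \left(4 - c\right) c\right) = -3 - \left(- c + c \left(4 - c\right)\right) = -3 + c - c \left(4 - c\right)$)
$\frac{4418}{879} + \frac{L{\left(\left(-2 + G{\left(-1 \right)}\right)^{2} \right)}}{-121} = \frac{4418}{879} + \frac{-3 + \left(-2 + 3 \left(-1\right)\right)^{2} + \left(-2 + 3 \left(-1\right)\right)^{2} \left(-4 + \left(-2 + 3 \left(-1\right)\right)^{2}\right)}{-121} = 4418 \cdot \frac{1}{879} + \left(-3 + \left(-2 - 3\right)^{2} + \left(-2 - 3\right)^{2} \left(-4 + \left(-2 - 3\right)^{2}\right)\right) \left(- \frac{1}{121}\right) = \frac{4418}{879} + \left(-3 + \left(-5\right)^{2} + \left(-5\right)^{2} \left(-4 + \left(-5\right)^{2}\right)\right) \left(- \frac{1}{121}\right) = \frac{4418}{879} + \left(-3 + 25 + 25 \left(-4 + 25\right)\right) \left(- \frac{1}{121}\right) = \frac{4418}{879} + \left(-3 + 25 + 25 \cdot 21\right) \left(- \frac{1}{121}\right) = \frac{4418}{879} + \left(-3 + 25 + 525\right) \left(- \frac{1}{121}\right) = \frac{4418}{879} + 547 \left(- \frac{1}{121}\right) = \frac{4418}{879} - \frac{547}{121} = \frac{53765}{106359}$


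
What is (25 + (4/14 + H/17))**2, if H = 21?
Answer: 9960336/14161 ≈ 703.36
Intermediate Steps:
(25 + (4/14 + H/17))**2 = (25 + (4/14 + 21/17))**2 = (25 + (4*(1/14) + 21*(1/17)))**2 = (25 + (2/7 + 21/17))**2 = (25 + 181/119)**2 = (3156/119)**2 = 9960336/14161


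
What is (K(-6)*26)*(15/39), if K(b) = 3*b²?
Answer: 1080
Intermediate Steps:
(K(-6)*26)*(15/39) = ((3*(-6)²)*26)*(15/39) = ((3*36)*26)*(15*(1/39)) = (108*26)*(5/13) = 2808*(5/13) = 1080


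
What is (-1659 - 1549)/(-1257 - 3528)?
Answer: 3208/4785 ≈ 0.67043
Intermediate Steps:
(-1659 - 1549)/(-1257 - 3528) = -3208/(-4785) = -3208*(-1/4785) = 3208/4785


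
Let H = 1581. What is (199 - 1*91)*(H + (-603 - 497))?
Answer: 51948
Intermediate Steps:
(199 - 1*91)*(H + (-603 - 497)) = (199 - 1*91)*(1581 + (-603 - 497)) = (199 - 91)*(1581 - 1100) = 108*481 = 51948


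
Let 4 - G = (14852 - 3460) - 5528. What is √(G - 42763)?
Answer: I*√48623 ≈ 220.51*I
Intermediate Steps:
G = -5860 (G = 4 - ((14852 - 3460) - 5528) = 4 - (11392 - 5528) = 4 - 1*5864 = 4 - 5864 = -5860)
√(G - 42763) = √(-5860 - 42763) = √(-48623) = I*√48623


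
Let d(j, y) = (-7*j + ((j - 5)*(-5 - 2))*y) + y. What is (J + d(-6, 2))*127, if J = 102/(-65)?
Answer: 1621536/65 ≈ 24947.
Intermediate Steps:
J = -102/65 (J = 102*(-1/65) = -102/65 ≈ -1.5692)
d(j, y) = y - 7*j + y*(35 - 7*j) (d(j, y) = (-7*j + ((-5 + j)*(-7))*y) + y = (-7*j + (35 - 7*j)*y) + y = (-7*j + y*(35 - 7*j)) + y = y - 7*j + y*(35 - 7*j))
(J + d(-6, 2))*127 = (-102/65 + (-7*(-6) + 36*2 - 7*(-6)*2))*127 = (-102/65 + (42 + 72 + 84))*127 = (-102/65 + 198)*127 = (12768/65)*127 = 1621536/65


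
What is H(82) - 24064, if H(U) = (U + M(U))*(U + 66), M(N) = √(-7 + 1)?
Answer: -11928 + 148*I*√6 ≈ -11928.0 + 362.52*I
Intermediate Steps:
M(N) = I*√6 (M(N) = √(-6) = I*√6)
H(U) = (66 + U)*(U + I*√6) (H(U) = (U + I*√6)*(U + 66) = (U + I*√6)*(66 + U) = (66 + U)*(U + I*√6))
H(82) - 24064 = (82² + 66*82 + 66*I*√6 + I*82*√6) - 24064 = (6724 + 5412 + 66*I*√6 + 82*I*√6) - 24064 = (12136 + 148*I*√6) - 24064 = -11928 + 148*I*√6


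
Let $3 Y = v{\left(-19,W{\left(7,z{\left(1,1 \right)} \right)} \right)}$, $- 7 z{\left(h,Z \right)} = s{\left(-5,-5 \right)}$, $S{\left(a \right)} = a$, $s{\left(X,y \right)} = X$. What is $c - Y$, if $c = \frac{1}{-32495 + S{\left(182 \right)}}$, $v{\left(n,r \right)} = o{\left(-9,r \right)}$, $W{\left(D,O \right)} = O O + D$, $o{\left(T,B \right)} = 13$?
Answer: $- \frac{140024}{32313} \approx -4.3334$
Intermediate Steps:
$z{\left(h,Z \right)} = \frac{5}{7}$ ($z{\left(h,Z \right)} = \left(- \frac{1}{7}\right) \left(-5\right) = \frac{5}{7}$)
$W{\left(D,O \right)} = D + O^{2}$ ($W{\left(D,O \right)} = O^{2} + D = D + O^{2}$)
$v{\left(n,r \right)} = 13$
$c = - \frac{1}{32313}$ ($c = \frac{1}{-32495 + 182} = \frac{1}{-32313} = - \frac{1}{32313} \approx -3.0947 \cdot 10^{-5}$)
$Y = \frac{13}{3}$ ($Y = \frac{1}{3} \cdot 13 = \frac{13}{3} \approx 4.3333$)
$c - Y = - \frac{1}{32313} - \frac{13}{3} = - \frac{140024}{32313}$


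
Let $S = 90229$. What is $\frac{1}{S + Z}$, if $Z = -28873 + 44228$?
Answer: $\frac{1}{105584} \approx 9.4711 \cdot 10^{-6}$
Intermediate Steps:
$Z = 15355$
$\frac{1}{S + Z} = \frac{1}{90229 + 15355} = \frac{1}{105584}$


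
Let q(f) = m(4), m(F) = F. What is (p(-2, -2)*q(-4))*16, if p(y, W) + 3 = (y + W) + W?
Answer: -576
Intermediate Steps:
q(f) = 4
p(y, W) = -3 + y + 2*W (p(y, W) = -3 + ((y + W) + W) = -3 + ((W + y) + W) = -3 + (y + 2*W) = -3 + y + 2*W)
(p(-2, -2)*q(-4))*16 = ((-3 - 2 + 2*(-2))*4)*16 = ((-3 - 2 - 4)*4)*16 = -9*4*16 = -36*16 = -576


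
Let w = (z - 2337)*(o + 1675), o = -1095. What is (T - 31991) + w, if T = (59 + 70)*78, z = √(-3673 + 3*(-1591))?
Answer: -1377389 + 580*I*√8446 ≈ -1.3774e+6 + 53303.0*I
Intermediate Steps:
z = I*√8446 (z = √(-3673 - 4773) = √(-8446) = I*√8446 ≈ 91.902*I)
T = 10062 (T = 129*78 = 10062)
w = -1355460 + 580*I*√8446 (w = (I*√8446 - 2337)*(-1095 + 1675) = (-2337 + I*√8446)*580 = -1355460 + 580*I*√8446 ≈ -1.3555e+6 + 53303.0*I)
(T - 31991) + w = (10062 - 31991) + (-1355460 + 580*I*√8446) = -21929 + (-1355460 + 580*I*√8446) = -1377389 + 580*I*√8446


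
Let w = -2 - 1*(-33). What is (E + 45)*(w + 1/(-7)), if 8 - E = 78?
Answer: -5400/7 ≈ -771.43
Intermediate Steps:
E = -70 (E = 8 - 1*78 = 8 - 78 = -70)
w = 31 (w = -2 + 33 = 31)
(E + 45)*(w + 1/(-7)) = (-70 + 45)*(31 + 1/(-7)) = -25*(31 - 1/7) = -25*216/7 = -5400/7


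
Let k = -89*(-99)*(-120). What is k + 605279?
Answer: -452041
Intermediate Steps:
k = -1057320 (k = 8811*(-120) = -1057320)
k + 605279 = -1057320 + 605279 = -452041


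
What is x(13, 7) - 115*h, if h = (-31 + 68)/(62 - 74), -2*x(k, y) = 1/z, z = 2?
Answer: 1063/3 ≈ 354.33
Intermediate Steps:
x(k, y) = -¼ (x(k, y) = -½/2 = -½*½ = -¼)
h = -37/12 (h = 37/(-12) = 37*(-1/12) = -37/12 ≈ -3.0833)
x(13, 7) - 115*h = -¼ - 115*(-37/12) = -¼ + 4255/12 = 1063/3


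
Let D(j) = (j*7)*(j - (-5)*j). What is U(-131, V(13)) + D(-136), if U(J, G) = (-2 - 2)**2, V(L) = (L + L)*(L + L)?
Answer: 776848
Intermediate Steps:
V(L) = 4*L**2 (V(L) = (2*L)*(2*L) = 4*L**2)
D(j) = 42*j**2 (D(j) = (7*j)*(j + 5*j) = (7*j)*(6*j) = 42*j**2)
U(J, G) = 16 (U(J, G) = (-4)**2 = 16)
U(-131, V(13)) + D(-136) = 16 + 42*(-136)**2 = 16 + 42*18496 = 16 + 776832 = 776848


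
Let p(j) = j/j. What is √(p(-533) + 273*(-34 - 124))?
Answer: I*√43133 ≈ 207.68*I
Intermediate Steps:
p(j) = 1
√(p(-533) + 273*(-34 - 124)) = √(1 + 273*(-34 - 124)) = √(1 + 273*(-158)) = √(1 - 43134) = √(-43133) = I*√43133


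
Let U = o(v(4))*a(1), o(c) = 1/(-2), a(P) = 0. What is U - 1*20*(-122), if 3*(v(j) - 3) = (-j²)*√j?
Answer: 2440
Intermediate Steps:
v(j) = 3 - j^(5/2)/3 (v(j) = 3 + ((-j²)*√j)/3 = 3 + (-j^(5/2))/3 = 3 - j^(5/2)/3)
o(c) = -½
U = 0 (U = -½*0 = 0)
U - 1*20*(-122) = 0 - 1*20*(-122) = 0 - 20*(-122) = 0 + 2440 = 2440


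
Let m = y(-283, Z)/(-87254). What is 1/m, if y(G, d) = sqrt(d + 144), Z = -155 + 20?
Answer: -87254/3 ≈ -29085.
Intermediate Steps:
Z = -135
y(G, d) = sqrt(144 + d)
m = -3/87254 (m = sqrt(144 - 135)/(-87254) = sqrt(9)*(-1/87254) = 3*(-1/87254) = -3/87254 ≈ -3.4382e-5)
1/m = 1/(-3/87254) = -87254/3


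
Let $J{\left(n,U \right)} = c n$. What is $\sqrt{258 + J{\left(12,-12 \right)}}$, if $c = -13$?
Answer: $\sqrt{102} \approx 10.1$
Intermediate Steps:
$J{\left(n,U \right)} = - 13 n$
$\sqrt{258 + J{\left(12,-12 \right)}} = \sqrt{258 - 156} = \sqrt{102}$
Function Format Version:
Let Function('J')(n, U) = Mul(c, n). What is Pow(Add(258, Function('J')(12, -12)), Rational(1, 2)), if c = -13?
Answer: Pow(102, Rational(1, 2)) ≈ 10.100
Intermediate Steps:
Function('J')(n, U) = Mul(-13, n)
Pow(Add(258, Function('J')(12, -12)), Rational(1, 2)) = Pow(Add(258, Mul(-13, 12)), Rational(1, 2)) = Pow(Add(258, -156), Rational(1, 2)) = Pow(102, Rational(1, 2))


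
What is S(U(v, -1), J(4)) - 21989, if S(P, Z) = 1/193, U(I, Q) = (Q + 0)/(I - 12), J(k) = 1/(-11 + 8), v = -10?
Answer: -4243876/193 ≈ -21989.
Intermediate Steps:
J(k) = -⅓ (J(k) = 1/(-3) = -⅓)
U(I, Q) = Q/(-12 + I)
S(P, Z) = 1/193
S(U(v, -1), J(4)) - 21989 = 1/193 - 21989 = -4243876/193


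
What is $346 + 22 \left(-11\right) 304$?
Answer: $-73222$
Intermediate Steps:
$346 + 22 \left(-11\right) 304 = 346 - 73568 = -73222$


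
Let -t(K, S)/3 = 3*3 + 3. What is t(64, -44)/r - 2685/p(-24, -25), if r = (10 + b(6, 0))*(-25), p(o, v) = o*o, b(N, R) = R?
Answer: -108419/24000 ≈ -4.5175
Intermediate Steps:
t(K, S) = -36 (t(K, S) = -3*(3*3 + 3) = -3*(9 + 3) = -3*12 = -36)
p(o, v) = o**2
r = -250 (r = (10 + 0)*(-25) = 10*(-25) = -250)
t(64, -44)/r - 2685/p(-24, -25) = -36/(-250) - 2685/((-24)**2) = -36*(-1/250) - 2685/576 = 18/125 - 2685*1/576 = 18/125 - 895/192 = -108419/24000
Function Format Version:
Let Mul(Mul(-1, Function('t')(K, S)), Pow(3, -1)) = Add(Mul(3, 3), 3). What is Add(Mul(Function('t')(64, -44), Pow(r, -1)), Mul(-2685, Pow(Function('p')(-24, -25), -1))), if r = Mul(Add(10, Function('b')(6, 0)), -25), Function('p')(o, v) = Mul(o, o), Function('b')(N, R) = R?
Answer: Rational(-108419, 24000) ≈ -4.5175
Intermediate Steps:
Function('t')(K, S) = -36 (Function('t')(K, S) = Mul(-3, Add(Mul(3, 3), 3)) = Mul(-3, Add(9, 3)) = Mul(-3, 12) = -36)
Function('p')(o, v) = Pow(o, 2)
r = -250 (r = Mul(Add(10, 0), -25) = Mul(10, -25) = -250)
Add(Mul(Function('t')(64, -44), Pow(r, -1)), Mul(-2685, Pow(Function('p')(-24, -25), -1))) = Add(Mul(-36, Pow(-250, -1)), Mul(-2685, Pow(Pow(-24, 2), -1))) = Add(Mul(-36, Rational(-1, 250)), Mul(-2685, Pow(576, -1))) = Add(Rational(18, 125), Mul(-2685, Rational(1, 576))) = Add(Rational(18, 125), Rational(-895, 192)) = Rational(-108419, 24000)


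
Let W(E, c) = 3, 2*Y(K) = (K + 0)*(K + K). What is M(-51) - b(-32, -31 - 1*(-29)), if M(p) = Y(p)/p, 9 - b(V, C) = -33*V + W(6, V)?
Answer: 999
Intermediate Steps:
Y(K) = K² (Y(K) = ((K + 0)*(K + K))/2 = (K*(2*K))/2 = (2*K²)/2 = K²)
b(V, C) = 6 + 33*V (b(V, C) = 9 - (-33*V + 3) = 9 - (3 - 33*V) = 9 + (-3 + 33*V) = 6 + 33*V)
M(p) = p (M(p) = p²/p = p)
M(-51) - b(-32, -31 - 1*(-29)) = -51 - (6 + 33*(-32)) = -51 - (6 - 1056) = -51 - 1*(-1050) = -51 + 1050 = 999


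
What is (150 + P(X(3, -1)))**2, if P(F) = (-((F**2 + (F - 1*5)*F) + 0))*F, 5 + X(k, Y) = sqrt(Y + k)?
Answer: 437257 - 242760*sqrt(2) ≈ 93943.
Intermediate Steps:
X(k, Y) = -5 + sqrt(Y + k)
P(F) = F*(-F**2 - F*(-5 + F)) (P(F) = (-((F**2 + (F - 5)*F) + 0))*F = (-((F**2 + (-5 + F)*F) + 0))*F = (-((F**2 + F*(-5 + F)) + 0))*F = (-(F**2 + F*(-5 + F)))*F = (-F**2 - F*(-5 + F))*F = F*(-F**2 - F*(-5 + F)))
(150 + P(X(3, -1)))**2 = (150 + (-5 + sqrt(-1 + 3))**2*(5 - 2*(-5 + sqrt(-1 + 3))))**2 = (150 + (-5 + sqrt(2))**2*(5 - 2*(-5 + sqrt(2))))**2 = (150 + (-5 + sqrt(2))**2*(5 + (10 - 2*sqrt(2))))**2 = (150 + (-5 + sqrt(2))**2*(15 - 2*sqrt(2)))**2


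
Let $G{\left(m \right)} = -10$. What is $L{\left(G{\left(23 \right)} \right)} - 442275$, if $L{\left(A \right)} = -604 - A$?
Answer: $-442869$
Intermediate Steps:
$L{\left(G{\left(23 \right)} \right)} - 442275 = \left(-604 - -10\right) - 442275 = \left(-604 + 10\right) - 442275 = -594 - 442275 = -442869$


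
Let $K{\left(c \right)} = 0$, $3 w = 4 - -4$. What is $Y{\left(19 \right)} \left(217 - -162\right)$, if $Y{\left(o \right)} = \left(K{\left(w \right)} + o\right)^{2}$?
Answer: $136819$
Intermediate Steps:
$w = \frac{8}{3}$ ($w = \frac{4 - -4}{3} = \frac{4 + 4}{3} = \frac{1}{3} \cdot 8 = \frac{8}{3} \approx 2.6667$)
$Y{\left(o \right)} = o^{2}$ ($Y{\left(o \right)} = \left(0 + o\right)^{2} = o^{2}$)
$Y{\left(19 \right)} \left(217 - -162\right) = 19^{2} \left(217 - -162\right) = 361 \left(217 + 162\right) = 361 \cdot 379 = 136819$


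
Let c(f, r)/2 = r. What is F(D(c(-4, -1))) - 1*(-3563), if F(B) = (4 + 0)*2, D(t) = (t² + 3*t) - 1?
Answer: 3571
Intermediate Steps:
c(f, r) = 2*r
D(t) = -1 + t² + 3*t
F(B) = 8 (F(B) = 4*2 = 8)
F(D(c(-4, -1))) - 1*(-3563) = 8 - 1*(-3563) = 8 + 3563 = 3571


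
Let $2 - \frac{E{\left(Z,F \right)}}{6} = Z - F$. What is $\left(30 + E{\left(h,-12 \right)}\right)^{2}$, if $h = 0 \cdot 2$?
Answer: $900$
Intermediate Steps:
$h = 0$
$E{\left(Z,F \right)} = 12 - 6 Z + 6 F$ ($E{\left(Z,F \right)} = 12 - 6 \left(Z - F\right) = 12 + \left(- 6 Z + 6 F\right) = 12 - 6 Z + 6 F$)
$\left(30 + E{\left(h,-12 \right)}\right)^{2} = \left(30 + \left(12 - 0 + 6 \left(-12\right)\right)\right)^{2} = \left(30 + \left(12 + 0 - 72\right)\right)^{2} = \left(30 - 60\right)^{2} = \left(-30\right)^{2} = 900$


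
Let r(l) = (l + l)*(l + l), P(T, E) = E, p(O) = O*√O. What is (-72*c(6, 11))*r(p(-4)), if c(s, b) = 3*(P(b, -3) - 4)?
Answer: -387072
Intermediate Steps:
p(O) = O^(3/2)
r(l) = 4*l² (r(l) = (2*l)*(2*l) = 4*l²)
c(s, b) = -21 (c(s, b) = 3*(-3 - 4) = 3*(-7) = -21)
(-72*c(6, 11))*r(p(-4)) = (-72*(-21))*(4*((-4)^(3/2))²) = 1512*(4*(-8*I)²) = 1512*(4*(-64)) = 1512*(-256) = -387072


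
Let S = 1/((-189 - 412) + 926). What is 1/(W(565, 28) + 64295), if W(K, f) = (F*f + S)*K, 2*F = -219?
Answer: -65/108419562 ≈ -5.9952e-7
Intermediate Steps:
F = -219/2 (F = (1/2)*(-219) = -219/2 ≈ -109.50)
S = 1/325 (S = 1/(-601 + 926) = 1/325 ≈ 0.0030769)
W(K, f) = K*(1/325 - 219*f/2) (W(K, f) = (-219*f/2 + 1/325)*K = (1/325 - 219*f/2)*K = K*(1/325 - 219*f/2))
1/(W(565, 28) + 64295) = 1/((1/650)*565*(2 - 71175*28) + 64295) = 1/((1/650)*565*(2 - 1992900) + 64295) = 1/((1/650)*565*(-1992898) + 64295) = 1/(-112598737/65 + 64295) = 1/(-108419562/65) = -65/108419562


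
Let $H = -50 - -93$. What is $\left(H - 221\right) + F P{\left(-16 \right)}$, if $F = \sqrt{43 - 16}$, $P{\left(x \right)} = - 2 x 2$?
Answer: $-178 + 192 \sqrt{3} \approx 154.55$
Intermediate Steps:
$H = 43$ ($H = -50 + 93 = 43$)
$P{\left(x \right)} = - 4 x$
$F = 3 \sqrt{3}$ ($F = \sqrt{27} = 3 \sqrt{3} \approx 5.1962$)
$\left(H - 221\right) + F P{\left(-16 \right)} = \left(43 - 221\right) + 3 \sqrt{3} \left(\left(-4\right) \left(-16\right)\right) = \left(43 - 221\right) + 3 \sqrt{3} \cdot 64 = -178 + 192 \sqrt{3}$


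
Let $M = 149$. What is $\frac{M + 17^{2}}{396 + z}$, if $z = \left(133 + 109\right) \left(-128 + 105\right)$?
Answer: $- \frac{219}{2585} \approx -0.08472$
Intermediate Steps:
$z = -5566$ ($z = 242 \left(-23\right) = -5566$)
$\frac{M + 17^{2}}{396 + z} = \frac{149 + 17^{2}}{396 - 5566} = \frac{149 + 289}{-5170} = 438 \left(- \frac{1}{5170}\right) = - \frac{219}{2585}$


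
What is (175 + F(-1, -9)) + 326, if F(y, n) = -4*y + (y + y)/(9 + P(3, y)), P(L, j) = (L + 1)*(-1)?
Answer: 2523/5 ≈ 504.60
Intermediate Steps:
P(L, j) = -1 - L (P(L, j) = (1 + L)*(-1) = -1 - L)
F(y, n) = -18*y/5 (F(y, n) = -4*y + (y + y)/(9 + (-1 - 1*3)) = -4*y + (2*y)/(9 + (-1 - 3)) = -4*y + (2*y)/(9 - 4) = -4*y + (2*y)/5 = -4*y + (2*y)*(⅕) = -4*y + 2*y/5 = -18*y/5)
(175 + F(-1, -9)) + 326 = (175 - 18/5*(-1)) + 326 = (175 + 18/5) + 326 = 893/5 + 326 = 2523/5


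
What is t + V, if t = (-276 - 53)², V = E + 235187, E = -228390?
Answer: 115038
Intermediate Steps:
V = 6797 (V = -228390 + 235187 = 6797)
t = 108241 (t = (-329)² = 108241)
t + V = 108241 + 6797 = 115038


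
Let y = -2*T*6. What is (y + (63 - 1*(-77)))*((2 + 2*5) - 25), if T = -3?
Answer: -2288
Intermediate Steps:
y = 36 (y = -2*(-3)*6 = 6*6 = 36)
(y + (63 - 1*(-77)))*((2 + 2*5) - 25) = (36 + (63 - 1*(-77)))*((2 + 2*5) - 25) = (36 + (63 + 77))*((2 + 10) - 25) = (36 + 140)*(12 - 25) = 176*(-13) = -2288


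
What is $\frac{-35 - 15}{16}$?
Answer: $- \frac{25}{8} \approx -3.125$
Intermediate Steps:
$\frac{-35 - 15}{16} = \frac{1}{16} \left(-50\right) = - \frac{25}{8}$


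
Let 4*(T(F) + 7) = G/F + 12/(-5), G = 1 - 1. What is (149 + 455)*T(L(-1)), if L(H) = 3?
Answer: -22952/5 ≈ -4590.4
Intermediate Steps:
G = 0
T(F) = -38/5 (T(F) = -7 + (0/F + 12/(-5))/4 = -7 + (0 + 12*(-⅕))/4 = -7 + (0 - 12/5)/4 = -7 + (¼)*(-12/5) = -7 - ⅗ = -38/5)
(149 + 455)*T(L(-1)) = (149 + 455)*(-38/5) = 604*(-38/5) = -22952/5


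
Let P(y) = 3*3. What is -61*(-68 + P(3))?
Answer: 3599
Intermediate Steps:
P(y) = 9
-61*(-68 + P(3)) = -61*(-68 + 9) = -61*(-59) = 3599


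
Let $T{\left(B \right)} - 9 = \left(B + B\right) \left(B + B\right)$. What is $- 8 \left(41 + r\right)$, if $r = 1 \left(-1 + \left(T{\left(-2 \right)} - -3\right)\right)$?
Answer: $-544$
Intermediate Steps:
$T{\left(B \right)} = 9 + 4 B^{2}$ ($T{\left(B \right)} = 9 + \left(B + B\right) \left(B + B\right) = 9 + 2 B 2 B = 9 + 4 B^{2}$)
$r = 27$ ($r = 1 \left(-1 + \left(\left(9 + 4 \left(-2\right)^{2}\right) - -3\right)\right) = 1 \left(-1 + \left(\left(9 + 4 \cdot 4\right) + 3\right)\right) = 1 \left(-1 + \left(\left(9 + 16\right) + 3\right)\right) = 1 \left(-1 + \left(25 + 3\right)\right) = 1 \left(-1 + 28\right) = 1 \cdot 27 = 27$)
$- 8 \left(41 + r\right) = - 8 \left(41 + 27\right) = \left(-8\right) 68 = -544$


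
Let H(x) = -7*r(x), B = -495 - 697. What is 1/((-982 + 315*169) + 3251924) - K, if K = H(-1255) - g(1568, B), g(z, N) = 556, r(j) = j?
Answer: -27190072532/3304177 ≈ -8229.0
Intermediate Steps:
B = -1192
H(x) = -7*x
K = 8229 (K = -7*(-1255) - 1*556 = 8785 - 556 = 8229)
1/((-982 + 315*169) + 3251924) - K = 1/((-982 + 315*169) + 3251924) - 1*8229 = 1/((-982 + 53235) + 3251924) - 8229 = 1/(52253 + 3251924) - 8229 = 1/3304177 - 8229 = -27190072532/3304177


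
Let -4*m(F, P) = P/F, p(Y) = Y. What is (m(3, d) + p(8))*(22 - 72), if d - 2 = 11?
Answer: -2075/6 ≈ -345.83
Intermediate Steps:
d = 13 (d = 2 + 11 = 13)
m(F, P) = -P/(4*F)
(m(3, d) + p(8))*(22 - 72) = (-¼*13/3 + 8)*(22 - 72) = (-¼*13*⅓ + 8)*(-50) = (-13/12 + 8)*(-50) = (83/12)*(-50) = -2075/6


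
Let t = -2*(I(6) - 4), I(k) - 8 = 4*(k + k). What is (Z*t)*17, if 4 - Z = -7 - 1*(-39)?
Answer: 49504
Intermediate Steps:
Z = -28 (Z = 4 - (-7 - 1*(-39)) = 4 - (-7 + 39) = 4 - 1*32 = 4 - 32 = -28)
I(k) = 8 + 8*k (I(k) = 8 + 4*(k + k) = 8 + 4*(2*k) = 8 + 8*k)
t = -104 (t = -2*((8 + 8*6) - 4) = -2*((8 + 48) - 4) = -2*(56 - 4) = -2*52 = -104)
(Z*t)*17 = -28*(-104)*17 = 2912*17 = 49504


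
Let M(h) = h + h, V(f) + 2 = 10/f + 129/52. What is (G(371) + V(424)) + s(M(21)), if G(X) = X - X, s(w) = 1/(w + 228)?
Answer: 47257/93015 ≈ 0.50806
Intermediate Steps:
V(f) = 25/52 + 10/f (V(f) = -2 + (10/f + 129/52) = -2 + (129/52 + 10/f) = 25/52 + 10/f)
M(h) = 2*h
s(w) = 1/(228 + w)
G(X) = 0
(G(371) + V(424)) + s(M(21)) = (0 + (25/52 + 10/424)) + 1/(228 + 2*21) = (0 + (25/52 + 10*(1/424))) + 1/(228 + 42) = (0 + (25/52 + 5/212)) + 1/270 = (0 + 695/1378) + 1/270 = 695/1378 + 1/270 = 47257/93015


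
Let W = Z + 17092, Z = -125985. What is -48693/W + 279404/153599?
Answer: 37904335879/16725855907 ≈ 2.2662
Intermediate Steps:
W = -108893 (W = -125985 + 17092 = -108893)
-48693/W + 279404/153599 = -48693/(-108893) + 279404/153599 = -48693*(-1/108893) + 279404*(1/153599) = 48693/108893 + 279404/153599 = 37904335879/16725855907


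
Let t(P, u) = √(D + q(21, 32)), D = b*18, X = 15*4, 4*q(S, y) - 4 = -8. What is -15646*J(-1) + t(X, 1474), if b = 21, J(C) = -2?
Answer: 31292 + √377 ≈ 31311.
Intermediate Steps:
q(S, y) = -1 (q(S, y) = 1 + (¼)*(-8) = 1 - 2 = -1)
X = 60
D = 378 (D = 21*18 = 378)
t(P, u) = √377 (t(P, u) = √(378 - 1) = √377)
-15646*J(-1) + t(X, 1474) = -15646*(-2) + √377 = 31292 + √377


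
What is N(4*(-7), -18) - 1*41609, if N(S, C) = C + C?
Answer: -41645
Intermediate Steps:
N(S, C) = 2*C
N(4*(-7), -18) - 1*41609 = 2*(-18) - 1*41609 = -36 - 41609 = -41645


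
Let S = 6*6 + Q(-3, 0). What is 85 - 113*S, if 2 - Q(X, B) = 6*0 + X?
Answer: -4548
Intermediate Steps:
Q(X, B) = 2 - X (Q(X, B) = 2 - (6*0 + X) = 2 - (0 + X) = 2 - X)
S = 41 (S = 6*6 + (2 - 1*(-3)) = 36 + (2 + 3) = 36 + 5 = 41)
85 - 113*S = 85 - 113*41 = 85 - 4633 = -4548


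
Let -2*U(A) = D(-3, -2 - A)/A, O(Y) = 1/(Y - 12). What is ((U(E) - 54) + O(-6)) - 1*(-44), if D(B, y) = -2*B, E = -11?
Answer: -1937/198 ≈ -9.7828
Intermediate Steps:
O(Y) = 1/(-12 + Y)
U(A) = -3/A (U(A) = -(-2*(-3))/(2*A) = -3/A)
((U(E) - 54) + O(-6)) - 1*(-44) = ((-3/(-11) - 54) + 1/(-12 - 6)) - 1*(-44) = ((-3*(-1/11) - 54) + 1/(-18)) + 44 = ((3/11 - 54) - 1/18) + 44 = (-591/11 - 1/18) + 44 = -10649/198 + 44 = -1937/198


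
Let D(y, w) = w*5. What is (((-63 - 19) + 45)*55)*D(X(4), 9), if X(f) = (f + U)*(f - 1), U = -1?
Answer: -91575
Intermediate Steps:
X(f) = (-1 + f)**2 (X(f) = (f - 1)*(f - 1) = (-1 + f)*(-1 + f) = (-1 + f)**2)
D(y, w) = 5*w
(((-63 - 19) + 45)*55)*D(X(4), 9) = (((-63 - 19) + 45)*55)*(5*9) = ((-82 + 45)*55)*45 = -37*55*45 = -2035*45 = -91575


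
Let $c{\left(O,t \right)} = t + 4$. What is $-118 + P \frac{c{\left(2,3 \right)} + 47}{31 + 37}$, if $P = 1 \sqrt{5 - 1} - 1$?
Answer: $- \frac{3985}{34} \approx -117.21$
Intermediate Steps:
$c{\left(O,t \right)} = 4 + t$
$P = 1$ ($P = 1 \sqrt{4} - 1 = 1 \cdot 2 - 1 = 2 - 1 = 1$)
$-118 + P \frac{c{\left(2,3 \right)} + 47}{31 + 37} = -118 + 1 \frac{\left(4 + 3\right) + 47}{31 + 37} = -118 + 1 \frac{7 + 47}{68} = -118 + 1 \cdot 54 \cdot \frac{1}{68} = -118 + 1 \cdot \frac{27}{34} = -118 + \frac{27}{34} = - \frac{3985}{34}$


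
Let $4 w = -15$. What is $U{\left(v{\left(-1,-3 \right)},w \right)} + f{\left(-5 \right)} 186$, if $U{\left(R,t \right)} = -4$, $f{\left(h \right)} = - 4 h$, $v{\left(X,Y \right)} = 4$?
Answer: $3716$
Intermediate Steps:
$w = - \frac{15}{4}$ ($w = \frac{1}{4} \left(-15\right) = - \frac{15}{4} \approx -3.75$)
$U{\left(v{\left(-1,-3 \right)},w \right)} + f{\left(-5 \right)} 186 = -4 + \left(-4\right) \left(-5\right) 186 = -4 + 20 \cdot 186 = -4 + 3720 = 3716$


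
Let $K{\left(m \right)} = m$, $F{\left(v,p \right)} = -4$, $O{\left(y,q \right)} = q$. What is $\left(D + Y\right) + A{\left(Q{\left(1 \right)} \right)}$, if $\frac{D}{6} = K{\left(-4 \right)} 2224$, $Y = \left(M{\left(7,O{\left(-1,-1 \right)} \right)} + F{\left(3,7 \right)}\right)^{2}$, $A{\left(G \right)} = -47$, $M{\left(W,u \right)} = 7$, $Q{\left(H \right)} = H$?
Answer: $-53414$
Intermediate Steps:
$Y = 9$ ($Y = \left(7 - 4\right)^{2} = 3^{2} = 9$)
$D = -53376$ ($D = 6 \left(\left(-4\right) 2224\right) = 6 \left(-8896\right) = -53376$)
$\left(D + Y\right) + A{\left(Q{\left(1 \right)} \right)} = \left(-53376 + 9\right) - 47 = -53367 - 47 = -53414$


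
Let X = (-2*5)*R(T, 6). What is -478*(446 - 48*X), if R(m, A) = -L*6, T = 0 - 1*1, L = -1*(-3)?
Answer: 3916732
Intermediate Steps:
L = 3
T = -1 (T = 0 - 1 = -1)
R(m, A) = -18 (R(m, A) = -1*3*6 = -3*6 = -18)
X = 180 (X = -2*5*(-18) = -10*(-18) = 180)
-478*(446 - 48*X) = -478*(446 - 48*180) = -478*(446 - 8640) = -478*(-8194) = 3916732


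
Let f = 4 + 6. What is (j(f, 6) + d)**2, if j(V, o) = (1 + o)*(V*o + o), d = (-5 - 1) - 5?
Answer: 203401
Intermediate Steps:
f = 10
d = -11 (d = -6 - 5 = -11)
j(V, o) = (1 + o)*(o + V*o)
(j(f, 6) + d)**2 = (6*(1 + 10 + 6 + 10*6) - 11)**2 = (6*(1 + 10 + 6 + 60) - 11)**2 = (6*77 - 11)**2 = (462 - 11)**2 = 451**2 = 203401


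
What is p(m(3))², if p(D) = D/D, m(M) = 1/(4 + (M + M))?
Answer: 1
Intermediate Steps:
m(M) = 1/(4 + 2*M)
p(D) = 1
p(m(3))² = 1² = 1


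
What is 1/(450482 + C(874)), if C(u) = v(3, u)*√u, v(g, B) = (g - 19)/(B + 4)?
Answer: 43408670761/19554824821728834 + 878*√874/9777412410864417 ≈ 2.2198e-6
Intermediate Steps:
v(g, B) = (-19 + g)/(4 + B)
C(u) = -16*√u/(4 + u) (C(u) = ((-19 + 3)/(4 + u))*√u = (-16/(4 + u))*√u = -16*√u/(4 + u))
1/(450482 + C(874)) = 1/(450482 - 16*√874/(4 + 874)) = 1/(450482 - 16*√874/878) = 1/(450482 - 16*√874*1/878) = 1/(450482 - 8*√874/439)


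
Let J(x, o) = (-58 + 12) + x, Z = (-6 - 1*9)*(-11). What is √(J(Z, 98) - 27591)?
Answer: 4*I*√1717 ≈ 165.75*I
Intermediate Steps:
Z = 165 (Z = (-6 - 9)*(-11) = -15*(-11) = 165)
J(x, o) = -46 + x
√(J(Z, 98) - 27591) = √((-46 + 165) - 27591) = √(119 - 27591) = √(-27472) = 4*I*√1717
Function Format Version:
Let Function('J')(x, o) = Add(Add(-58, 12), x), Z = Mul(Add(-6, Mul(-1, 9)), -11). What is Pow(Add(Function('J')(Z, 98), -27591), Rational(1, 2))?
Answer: Mul(4, I, Pow(1717, Rational(1, 2))) ≈ Mul(165.75, I)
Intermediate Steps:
Z = 165 (Z = Mul(Add(-6, -9), -11) = Mul(-15, -11) = 165)
Function('J')(x, o) = Add(-46, x)
Pow(Add(Function('J')(Z, 98), -27591), Rational(1, 2)) = Pow(Add(Add(-46, 165), -27591), Rational(1, 2)) = Pow(Add(119, -27591), Rational(1, 2)) = Pow(-27472, Rational(1, 2)) = Mul(4, I, Pow(1717, Rational(1, 2)))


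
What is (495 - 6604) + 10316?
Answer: 4207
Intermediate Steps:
(495 - 6604) + 10316 = -6109 + 10316 = 4207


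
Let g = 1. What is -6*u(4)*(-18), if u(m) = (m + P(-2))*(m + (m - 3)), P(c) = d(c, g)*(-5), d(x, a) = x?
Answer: 7560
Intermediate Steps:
P(c) = -5*c (P(c) = c*(-5) = -5*c)
u(m) = (-3 + 2*m)*(10 + m) (u(m) = (m - 5*(-2))*(m + (m - 3)) = (m + 10)*(m + (-3 + m)) = (10 + m)*(-3 + 2*m) = (-3 + 2*m)*(10 + m))
-6*u(4)*(-18) = -6*(-30 + 2*4² + 17*4)*(-18) = -6*(-30 + 2*16 + 68)*(-18) = -6*(-30 + 32 + 68)*(-18) = -6*70*(-18) = -420*(-18) = 7560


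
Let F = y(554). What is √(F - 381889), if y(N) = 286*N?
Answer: I*√223445 ≈ 472.7*I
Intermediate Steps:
F = 158444 (F = 286*554 = 158444)
√(F - 381889) = √(158444 - 381889) = √(-223445) = I*√223445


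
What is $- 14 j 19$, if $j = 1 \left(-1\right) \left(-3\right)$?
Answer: $-798$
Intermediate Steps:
$j = 3$ ($j = \left(-1\right) \left(-3\right) = 3$)
$- 14 j 19 = \left(-14\right) 3 \cdot 19 = \left(-42\right) 19 = -798$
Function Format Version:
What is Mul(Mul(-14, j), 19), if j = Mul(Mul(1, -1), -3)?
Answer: -798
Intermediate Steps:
j = 3 (j = Mul(-1, -3) = 3)
Mul(Mul(-14, j), 19) = Mul(Mul(-14, 3), 19) = Mul(-42, 19) = -798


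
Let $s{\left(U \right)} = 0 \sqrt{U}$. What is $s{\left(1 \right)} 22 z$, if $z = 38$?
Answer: $0$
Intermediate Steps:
$s{\left(U \right)} = 0$
$s{\left(1 \right)} 22 z = 0 \cdot 22 \cdot 38 = 0 \cdot 38 = 0$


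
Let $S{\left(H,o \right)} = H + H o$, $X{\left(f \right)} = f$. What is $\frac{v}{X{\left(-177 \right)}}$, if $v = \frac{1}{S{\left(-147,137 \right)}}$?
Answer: $\frac{1}{3590622} \approx 2.785 \cdot 10^{-7}$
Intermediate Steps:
$v = - \frac{1}{20286}$ ($v = \frac{1}{\left(-147\right) \left(1 + 137\right)} = \frac{1}{\left(-147\right) 138} = \frac{1}{-20286} = - \frac{1}{20286} \approx -4.9295 \cdot 10^{-5}$)
$\frac{v}{X{\left(-177 \right)}} = - \frac{1}{20286 \left(-177\right)} = \left(- \frac{1}{20286}\right) \left(- \frac{1}{177}\right) = \frac{1}{3590622}$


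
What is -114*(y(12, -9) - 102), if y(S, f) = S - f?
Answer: 9234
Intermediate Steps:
-114*(y(12, -9) - 102) = -114*((12 - 1*(-9)) - 102) = -114*((12 + 9) - 102) = -114*(21 - 102) = -114*(-81) = 9234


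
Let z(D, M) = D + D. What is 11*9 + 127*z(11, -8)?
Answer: 2893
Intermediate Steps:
z(D, M) = 2*D
11*9 + 127*z(11, -8) = 11*9 + 127*(2*11) = 99 + 127*22 = 99 + 2794 = 2893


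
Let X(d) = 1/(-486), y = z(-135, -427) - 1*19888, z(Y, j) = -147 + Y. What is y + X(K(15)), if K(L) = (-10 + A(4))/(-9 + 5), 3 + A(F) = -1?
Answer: -9802621/486 ≈ -20170.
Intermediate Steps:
A(F) = -4 (A(F) = -3 - 1 = -4)
K(L) = 7/2 (K(L) = (-10 - 4)/(-9 + 5) = -14/(-4) = -14*(-¼) = 7/2)
y = -20170 (y = (-147 - 135) - 1*19888 = -282 - 19888 = -20170)
X(d) = -1/486
y + X(K(15)) = -20170 - 1/486 = -9802621/486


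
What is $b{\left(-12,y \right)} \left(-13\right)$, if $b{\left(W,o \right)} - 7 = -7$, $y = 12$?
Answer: $0$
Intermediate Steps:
$b{\left(W,o \right)} = 0$ ($b{\left(W,o \right)} = 7 - 7 = 0$)
$b{\left(-12,y \right)} \left(-13\right) = 0 \left(-13\right) = 0$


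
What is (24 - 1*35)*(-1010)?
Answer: 11110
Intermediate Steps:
(24 - 1*35)*(-1010) = (24 - 35)*(-1010) = -11*(-1010) = 11110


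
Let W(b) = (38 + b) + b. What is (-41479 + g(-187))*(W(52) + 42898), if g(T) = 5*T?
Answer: -1825498560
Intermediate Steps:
W(b) = 38 + 2*b
(-41479 + g(-187))*(W(52) + 42898) = (-41479 + 5*(-187))*((38 + 2*52) + 42898) = (-41479 - 935)*((38 + 104) + 42898) = -42414*(142 + 42898) = -42414*43040 = -1825498560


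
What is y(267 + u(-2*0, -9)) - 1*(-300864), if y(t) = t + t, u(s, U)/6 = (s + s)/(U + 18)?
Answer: 301398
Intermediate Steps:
u(s, U) = 12*s/(18 + U) (u(s, U) = 6*((s + s)/(U + 18)) = 6*((2*s)/(18 + U)) = 6*(2*s/(18 + U)) = 12*s/(18 + U))
y(t) = 2*t
y(267 + u(-2*0, -9)) - 1*(-300864) = 2*(267 + 12*(-2*0)/(18 - 9)) - 1*(-300864) = 2*(267 + 12*0/9) + 300864 = 2*(267 + 12*0*(1/9)) + 300864 = 2*(267 + 0) + 300864 = 2*267 + 300864 = 534 + 300864 = 301398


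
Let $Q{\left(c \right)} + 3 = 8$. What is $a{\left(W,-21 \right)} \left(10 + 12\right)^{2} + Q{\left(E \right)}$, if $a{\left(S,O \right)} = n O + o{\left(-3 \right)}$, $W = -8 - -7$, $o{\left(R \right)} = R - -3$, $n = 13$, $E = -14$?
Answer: $-132127$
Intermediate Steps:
$o{\left(R \right)} = 3 + R$ ($o{\left(R \right)} = R + 3 = 3 + R$)
$Q{\left(c \right)} = 5$ ($Q{\left(c \right)} = -3 + 8 = 5$)
$W = -1$ ($W = -8 + 7 = -1$)
$a{\left(S,O \right)} = 13 O$ ($a{\left(S,O \right)} = 13 O + \left(3 - 3\right) = 13 O + 0 = 13 O$)
$a{\left(W,-21 \right)} \left(10 + 12\right)^{2} + Q{\left(E \right)} = 13 \left(-21\right) \left(10 + 12\right)^{2} + 5 = - 273 \cdot 22^{2} + 5 = \left(-273\right) 484 + 5 = -132132 + 5 = -132127$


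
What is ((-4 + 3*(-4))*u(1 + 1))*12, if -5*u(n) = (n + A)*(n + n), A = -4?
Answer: -1536/5 ≈ -307.20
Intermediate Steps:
u(n) = -2*n*(-4 + n)/5 (u(n) = -(n - 4)*(n + n)/5 = -(-4 + n)*2*n/5 = -2*n*(-4 + n)/5)
((-4 + 3*(-4))*u(1 + 1))*12 = ((-4 + 3*(-4))*(2*(1 + 1)*(4 - (1 + 1))/5))*12 = ((-4 - 12)*((2/5)*2*(4 - 1*2)))*12 = -32*2*(4 - 2)/5*12 = -32*2*2/5*12 = -16*8/5*12 = -128/5*12 = -1536/5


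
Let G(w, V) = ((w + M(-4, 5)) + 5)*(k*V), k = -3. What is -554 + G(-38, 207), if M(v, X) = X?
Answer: 16834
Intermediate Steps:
G(w, V) = -3*V*(10 + w) (G(w, V) = ((w + 5) + 5)*(-3*V) = ((5 + w) + 5)*(-3*V) = (10 + w)*(-3*V) = -3*V*(10 + w))
-554 + G(-38, 207) = -554 - 3*207*(10 - 38) = -554 - 3*207*(-28) = -554 + 17388 = 16834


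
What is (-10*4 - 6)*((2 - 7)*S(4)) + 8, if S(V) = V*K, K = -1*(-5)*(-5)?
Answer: -22992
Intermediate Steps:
K = -25 (K = 5*(-5) = -25)
S(V) = -25*V (S(V) = V*(-25) = -25*V)
(-10*4 - 6)*((2 - 7)*S(4)) + 8 = (-10*4 - 6)*((2 - 7)*(-25*4)) + 8 = (-5*8 - 6)*(-5*(-100)) + 8 = (-40 - 6)*500 + 8 = -46*500 + 8 = -23000 + 8 = -22992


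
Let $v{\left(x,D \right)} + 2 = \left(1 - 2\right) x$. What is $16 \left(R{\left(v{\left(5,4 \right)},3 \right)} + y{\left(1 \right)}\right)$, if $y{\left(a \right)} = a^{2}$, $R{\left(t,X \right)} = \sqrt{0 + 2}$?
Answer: $16 + 16 \sqrt{2} \approx 38.627$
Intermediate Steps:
$v{\left(x,D \right)} = -2 - x$ ($v{\left(x,D \right)} = -2 + \left(1 - 2\right) x = -2 - x$)
$R{\left(t,X \right)} = \sqrt{2}$
$16 \left(R{\left(v{\left(5,4 \right)},3 \right)} + y{\left(1 \right)}\right) = 16 \left(\sqrt{2} + 1^{2}\right) = 16 \left(\sqrt{2} + 1\right) = 16 \left(1 + \sqrt{2}\right) = 16 + 16 \sqrt{2}$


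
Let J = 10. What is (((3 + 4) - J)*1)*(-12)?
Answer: 36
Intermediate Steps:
(((3 + 4) - J)*1)*(-12) = (((3 + 4) - 1*10)*1)*(-12) = ((7 - 10)*1)*(-12) = -3*1*(-12) = -3*(-12) = 36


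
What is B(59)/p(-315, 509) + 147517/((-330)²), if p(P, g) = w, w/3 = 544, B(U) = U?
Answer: 20597737/14810400 ≈ 1.3908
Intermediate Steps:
w = 1632 (w = 3*544 = 1632)
p(P, g) = 1632
B(59)/p(-315, 509) + 147517/((-330)²) = 59/1632 + 147517/((-330)²) = 59*(1/1632) + 147517/108900 = 59/1632 + 147517*(1/108900) = 59/1632 + 147517/108900 = 20597737/14810400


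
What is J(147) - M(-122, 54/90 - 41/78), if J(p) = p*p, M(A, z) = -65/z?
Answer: 652011/29 ≈ 22483.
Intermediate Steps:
J(p) = p**2
J(147) - M(-122, 54/90 - 41/78) = 147**2 - (-65)/(54/90 - 41/78) = 21609 - (-65)/(54*(1/90) - 41*1/78) = 21609 - (-65)/(3/5 - 41/78) = 21609 - (-65)/29/390 = 21609 - (-65)*390/29 = 21609 - 1*(-25350/29) = 21609 + 25350/29 = 652011/29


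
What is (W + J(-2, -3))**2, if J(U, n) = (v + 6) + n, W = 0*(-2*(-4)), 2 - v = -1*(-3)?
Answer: 4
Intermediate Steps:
v = -1 (v = 2 - (-1)*(-3) = 2 - 1*3 = 2 - 3 = -1)
W = 0 (W = 0*8 = 0)
J(U, n) = 5 + n (J(U, n) = (-1 + 6) + n = 5 + n)
(W + J(-2, -3))**2 = (0 + (5 - 3))**2 = (0 + 2)**2 = 2**2 = 4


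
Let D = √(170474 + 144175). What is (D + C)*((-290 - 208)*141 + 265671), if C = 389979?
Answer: 76222565487 + 586359*√34961 ≈ 7.6332e+10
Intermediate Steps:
D = 3*√34961 (D = √314649 = 3*√34961 ≈ 560.94)
(D + C)*((-290 - 208)*141 + 265671) = (3*√34961 + 389979)*((-290 - 208)*141 + 265671) = (389979 + 3*√34961)*(-498*141 + 265671) = (389979 + 3*√34961)*(-70218 + 265671) = (389979 + 3*√34961)*195453 = 76222565487 + 586359*√34961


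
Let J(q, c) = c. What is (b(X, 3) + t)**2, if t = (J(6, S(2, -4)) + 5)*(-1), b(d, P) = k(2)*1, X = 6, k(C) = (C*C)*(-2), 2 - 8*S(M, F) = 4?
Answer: 2601/16 ≈ 162.56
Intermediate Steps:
S(M, F) = -1/4 (S(M, F) = 1/4 - 1/8*4 = 1/4 - 1/2 = -1/4)
k(C) = -2*C**2 (k(C) = C**2*(-2) = -2*C**2)
b(d, P) = -8 (b(d, P) = -2*2**2*1 = -2*4*1 = -8*1 = -8)
t = -19/4 (t = (-1/4 + 5)*(-1) = (19/4)*(-1) = -19/4 ≈ -4.7500)
(b(X, 3) + t)**2 = (-8 - 19/4)**2 = (-51/4)**2 = 2601/16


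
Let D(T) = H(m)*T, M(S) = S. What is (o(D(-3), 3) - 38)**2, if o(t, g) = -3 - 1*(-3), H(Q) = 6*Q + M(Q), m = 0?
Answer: 1444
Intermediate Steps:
H(Q) = 7*Q (H(Q) = 6*Q + Q = 7*Q)
D(T) = 0 (D(T) = (7*0)*T = 0*T = 0)
o(t, g) = 0 (o(t, g) = -3 + 3 = 0)
(o(D(-3), 3) - 38)**2 = (0 - 38)**2 = (-38)**2 = 1444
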